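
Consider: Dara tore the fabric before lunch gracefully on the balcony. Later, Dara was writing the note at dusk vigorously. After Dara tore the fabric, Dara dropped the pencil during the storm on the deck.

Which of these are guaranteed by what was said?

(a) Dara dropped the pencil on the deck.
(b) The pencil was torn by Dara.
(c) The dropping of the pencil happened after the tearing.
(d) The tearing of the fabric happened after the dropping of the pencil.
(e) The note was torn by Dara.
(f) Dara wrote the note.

(a), (c)

(a) Entailed — every conjunct here is already in the original dropping event.
(b) Not entailed — Dara tore the fabric, not the pencil; the pencil belongs to the dropping event.
(c) Entailed — the narrative places the tearing before the dropping.
(d) Not entailed — the narrative places the tearing before the dropping, not after.
(e) Not entailed — Dara tore the fabric, not the note; the note belongs to the writing event.
(f) Not entailed — 'was writing' is progressive on an accomplishment; it does not entail the completed 'wrote'.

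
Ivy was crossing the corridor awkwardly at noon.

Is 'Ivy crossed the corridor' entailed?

no

'was crossing' is progressive; for an accomplishment like 'cross the corridor', it doesn't entail completion.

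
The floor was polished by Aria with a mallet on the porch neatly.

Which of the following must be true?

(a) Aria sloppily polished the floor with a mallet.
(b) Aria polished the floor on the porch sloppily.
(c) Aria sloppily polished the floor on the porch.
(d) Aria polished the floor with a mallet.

(a) Not entailed — 'sloppily' adds a manner not in (and inconsistent with) the original.
(b) Not entailed — 'sloppily' adds a manner not in (and inconsistent with) the original.
(c) Not entailed — 'sloppily' adds a manner not in (and inconsistent with) the original.
(d) Entailed — every conjunct here is already in the original polishing event.

(d)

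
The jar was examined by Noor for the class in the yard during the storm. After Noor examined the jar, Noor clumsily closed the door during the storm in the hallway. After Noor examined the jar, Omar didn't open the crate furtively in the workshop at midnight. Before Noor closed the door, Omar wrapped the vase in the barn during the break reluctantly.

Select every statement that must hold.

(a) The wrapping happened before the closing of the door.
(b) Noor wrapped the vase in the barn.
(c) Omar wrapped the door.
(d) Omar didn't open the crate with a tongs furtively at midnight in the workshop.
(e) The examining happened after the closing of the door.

(a), (d)

(a) Entailed — the narrative places the wrapping before the closing.
(b) Not entailed — the passage has Omar wrapping the vase, not Noor.
(c) Not entailed — Omar wrapped the vase, not the door; the door belongs to the closing event.
(d) Entailed — under negation, adding a further restriction is entailed: if no such opening event occurred, none occurred with a tongs either.
(e) Not entailed — the narrative places the examining before the closing, not after.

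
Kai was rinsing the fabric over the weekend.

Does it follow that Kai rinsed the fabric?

yes

'rinse' is atelic; if Kai was rinsing the fabric, then Kai rinsed the fabric (for some time).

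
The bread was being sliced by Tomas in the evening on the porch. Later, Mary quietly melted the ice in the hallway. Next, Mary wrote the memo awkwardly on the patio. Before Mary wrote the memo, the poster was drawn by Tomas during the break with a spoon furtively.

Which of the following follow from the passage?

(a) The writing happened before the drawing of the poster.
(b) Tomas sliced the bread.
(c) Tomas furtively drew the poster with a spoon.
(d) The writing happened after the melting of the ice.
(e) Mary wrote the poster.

(a) Not entailed — the narrative places the drawing before the writing, not after.
(b) Not entailed — 'was slicing' is progressive on an accomplishment; it does not entail the completed 'sliced'.
(c) Entailed — the original entails any weakening of itself; this just drops 'during the break'.
(d) Entailed — the narrative places the melting before the writing.
(e) Not entailed — Mary wrote the memo, not the poster; the poster belongs to the drawing event.

(c), (d)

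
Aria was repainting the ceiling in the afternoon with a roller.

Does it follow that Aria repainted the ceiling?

no

'was repainting' is progressive; for an accomplishment like 'repaint the ceiling', it doesn't entail completion.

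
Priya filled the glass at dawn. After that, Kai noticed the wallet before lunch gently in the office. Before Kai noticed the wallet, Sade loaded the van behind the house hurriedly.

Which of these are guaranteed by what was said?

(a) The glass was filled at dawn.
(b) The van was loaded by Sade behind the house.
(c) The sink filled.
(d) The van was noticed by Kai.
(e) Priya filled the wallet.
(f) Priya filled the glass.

(a), (b), (f)

(a) Entailed — every conjunct here is already in the original filling event.
(b) Entailed — every conjunct here is already in the original loading event.
(c) Not entailed — the glass is what filled, not the sink.
(d) Not entailed — Kai noticed the wallet, not the van; the van belongs to the loading event.
(e) Not entailed — Priya filled the glass, not the wallet; the wallet belongs to the noticing event.
(f) Entailed — every conjunct here is already in the original filling event.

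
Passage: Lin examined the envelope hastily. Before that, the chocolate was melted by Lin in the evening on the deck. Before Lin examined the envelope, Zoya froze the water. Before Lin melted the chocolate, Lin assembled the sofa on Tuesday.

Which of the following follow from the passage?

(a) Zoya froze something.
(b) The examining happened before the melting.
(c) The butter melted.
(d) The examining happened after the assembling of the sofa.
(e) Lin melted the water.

(a), (d)

(a) Entailed — this follows by dropping conjuncts from the freezing event's description.
(b) Not entailed — the narrative places the melting before the examining, not after.
(c) Not entailed — the chocolate is what melted, not the butter.
(d) Entailed — the narrative places the assembling before the examining.
(e) Not entailed — Lin melted the chocolate, not the water; the water belongs to the freezing event.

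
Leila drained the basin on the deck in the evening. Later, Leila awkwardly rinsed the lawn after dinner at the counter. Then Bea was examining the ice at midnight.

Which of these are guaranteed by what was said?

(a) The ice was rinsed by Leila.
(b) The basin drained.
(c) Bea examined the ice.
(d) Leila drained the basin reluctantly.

(b), (c)

(a) Not entailed — Leila rinsed the lawn, not the ice; the ice belongs to the examining event.
(b) Entailed — 'Leila drained the basin' is causative; it entails the inchoative 'the basin drained'.
(c) Entailed — 'examine' is an activity; 'was examining' entails that some examining happened, so 'examined' holds.
(d) Not entailed — 'reluctantly' adds information not in the original event.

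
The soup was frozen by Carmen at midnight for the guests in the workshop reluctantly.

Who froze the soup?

'Carmen' marks the agent of the freezing event.

Carmen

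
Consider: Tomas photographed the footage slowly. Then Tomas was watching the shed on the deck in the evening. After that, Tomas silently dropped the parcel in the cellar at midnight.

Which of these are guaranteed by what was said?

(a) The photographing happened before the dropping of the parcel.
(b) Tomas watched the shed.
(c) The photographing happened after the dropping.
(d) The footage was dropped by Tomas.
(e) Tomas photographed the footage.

(a) Entailed — the narrative places the photographing before the dropping.
(b) Entailed — 'watch' is an activity; 'was watching' entails that some watching happened, so 'watched' holds.
(c) Not entailed — the narrative places the photographing before the dropping, not after.
(d) Not entailed — Tomas dropped the parcel, not the footage; the footage belongs to the photographing event.
(e) Entailed — dropping 'slowly' leaves a sub-description the original still satisfies.

(a), (b), (e)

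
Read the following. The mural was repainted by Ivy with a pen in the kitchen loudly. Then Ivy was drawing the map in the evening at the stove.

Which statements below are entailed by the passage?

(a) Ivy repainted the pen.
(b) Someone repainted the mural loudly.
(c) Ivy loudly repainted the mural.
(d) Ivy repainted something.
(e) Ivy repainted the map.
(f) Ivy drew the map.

(a) Not entailed — the pen is the instrument, not what was repainted.
(b) Entailed — this follows by dropping conjuncts from the repainting event's description.
(c) Entailed — every conjunct here is already in the original repainting event.
(d) Entailed — the original entails any weakening of itself; this just drops 'with a pen', 'in the kitchen', 'loudly' and generalizes the patient.
(e) Not entailed — Ivy repainted the mural, not the map; the map belongs to the drawing event.
(f) Not entailed — 'was drawing' is progressive on an accomplishment; it does not entail the completed 'drew'.

(b), (c), (d)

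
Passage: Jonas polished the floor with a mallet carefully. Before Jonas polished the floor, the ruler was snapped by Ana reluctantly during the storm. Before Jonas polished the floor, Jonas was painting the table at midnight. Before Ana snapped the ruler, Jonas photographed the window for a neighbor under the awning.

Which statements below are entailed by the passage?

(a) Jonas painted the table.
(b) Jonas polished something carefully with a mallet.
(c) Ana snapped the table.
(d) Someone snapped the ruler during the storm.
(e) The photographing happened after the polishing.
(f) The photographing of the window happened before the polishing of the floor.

(a) Not entailed — 'was painting' is progressive on an accomplishment; it does not entail the completed 'painted'.
(b) Entailed — this follows by dropping conjuncts from the polishing event's description.
(c) Not entailed — Ana snapped the ruler, not the table; the table belongs to the painting event.
(d) Entailed — the original entails any weakening of itself; this just drops 'reluctantly' and generalizes the agent.
(e) Not entailed — the narrative places the photographing before the polishing, not after.
(f) Entailed — the narrative places the photographing before the polishing.

(b), (d), (f)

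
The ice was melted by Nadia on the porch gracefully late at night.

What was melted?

the ice

'the ice' marks the patient of the melting event.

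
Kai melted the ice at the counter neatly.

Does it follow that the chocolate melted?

no

Nothing is said about any chocolate; only the ice is affected.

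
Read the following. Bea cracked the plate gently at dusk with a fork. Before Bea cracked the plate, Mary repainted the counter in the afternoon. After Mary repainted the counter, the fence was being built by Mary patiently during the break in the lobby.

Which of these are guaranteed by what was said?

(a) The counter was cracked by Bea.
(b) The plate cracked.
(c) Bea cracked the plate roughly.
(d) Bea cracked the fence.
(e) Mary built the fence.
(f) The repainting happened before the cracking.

(a) Not entailed — Bea cracked the plate, not the counter; the counter belongs to the repainting event.
(b) Entailed — 'Bea cracked the plate' is causative; it entails the inchoative 'the plate cracked'.
(c) Not entailed — 'roughly' adds a manner not in (and inconsistent with) the original.
(d) Not entailed — Bea cracked the plate, not the fence; the fence belongs to the building event.
(e) Not entailed — 'was building' is progressive on an accomplishment; it does not entail the completed 'built'.
(f) Entailed — the narrative places the repainting before the cracking.

(b), (f)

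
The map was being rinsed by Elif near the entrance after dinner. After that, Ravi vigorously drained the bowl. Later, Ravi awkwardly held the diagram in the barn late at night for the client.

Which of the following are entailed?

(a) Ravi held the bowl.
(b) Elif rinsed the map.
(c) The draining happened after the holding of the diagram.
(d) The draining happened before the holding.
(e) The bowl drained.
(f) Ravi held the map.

(b), (d), (e)

(a) Not entailed — Ravi held the diagram, not the bowl; the bowl belongs to the draining event.
(b) Entailed — 'rinse' is an activity; 'was rinsing' entails that some rinsing happened, so 'rinsed' holds.
(c) Not entailed — the narrative places the draining before the holding, not after.
(d) Entailed — the narrative places the draining before the holding.
(e) Entailed — 'Ravi drained the bowl' is causative; it entails the inchoative 'the bowl drained'.
(f) Not entailed — Ravi held the diagram, not the map; the map belongs to the rinsing event.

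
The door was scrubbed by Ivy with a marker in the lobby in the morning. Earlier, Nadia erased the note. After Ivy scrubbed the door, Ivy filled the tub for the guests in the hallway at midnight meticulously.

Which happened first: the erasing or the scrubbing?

the erasing

The connectives place the erasing before the scrubbing.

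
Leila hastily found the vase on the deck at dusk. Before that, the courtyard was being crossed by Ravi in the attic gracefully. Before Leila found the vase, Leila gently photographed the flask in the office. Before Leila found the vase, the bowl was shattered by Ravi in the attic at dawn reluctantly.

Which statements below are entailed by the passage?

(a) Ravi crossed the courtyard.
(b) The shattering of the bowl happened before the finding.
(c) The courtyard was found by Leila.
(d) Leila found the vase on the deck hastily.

(a) Not entailed — 'was crossing' is progressive on an accomplishment; it does not entail the completed 'crossed'.
(b) Entailed — the narrative places the shattering before the finding.
(c) Not entailed — Leila found the vase, not the courtyard; the courtyard belongs to the crossing event.
(d) Entailed — this follows by dropping conjuncts from the finding event's description.

(b), (d)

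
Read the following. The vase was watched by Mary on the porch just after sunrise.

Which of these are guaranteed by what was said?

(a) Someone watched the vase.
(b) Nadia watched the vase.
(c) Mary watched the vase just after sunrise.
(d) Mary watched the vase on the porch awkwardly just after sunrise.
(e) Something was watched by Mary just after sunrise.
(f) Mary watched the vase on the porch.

(a) Entailed — every conjunct here is already in the original watching event.
(b) Not entailed — the passage has Mary watching the vase, not Nadia.
(c) Entailed — every conjunct here is already in the original watching event.
(d) Not entailed — 'awkwardly' adds information not in the original event.
(e) Entailed — every conjunct here is already in the original watching event.
(f) Entailed — dropping 'just after sunrise' leaves a sub-description the original still satisfies.

(a), (c), (e), (f)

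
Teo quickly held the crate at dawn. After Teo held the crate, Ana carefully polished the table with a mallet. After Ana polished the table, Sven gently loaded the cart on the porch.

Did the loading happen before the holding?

The narrative orders the holding before the loading.

no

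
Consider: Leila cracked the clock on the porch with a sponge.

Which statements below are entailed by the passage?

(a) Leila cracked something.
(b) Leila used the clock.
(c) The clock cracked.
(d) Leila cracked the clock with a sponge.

(a), (c), (d)

(a) Entailed — every conjunct here is already in the original cracking event.
(b) Not entailed — the clock is the patient, not an instrument — Leila used a sponge.
(c) Entailed — 'Leila cracked the clock' is causative; it entails the inchoative 'the clock cracked'.
(d) Entailed — every conjunct here is already in the original cracking event.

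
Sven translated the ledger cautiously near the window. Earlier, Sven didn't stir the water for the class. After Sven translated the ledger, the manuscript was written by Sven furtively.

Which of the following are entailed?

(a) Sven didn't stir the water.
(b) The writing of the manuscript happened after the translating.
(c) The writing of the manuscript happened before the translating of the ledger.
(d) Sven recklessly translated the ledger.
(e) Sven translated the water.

(b)

(a) Not entailed — dropping 'for the class' under negation is not valid — the original leaves open that Sven stirred the water some other way.
(b) Entailed — the narrative places the translating before the writing.
(c) Not entailed — the narrative places the translating before the writing, not after.
(d) Not entailed — 'recklessly' adds a manner not in (and inconsistent with) the original.
(e) Not entailed — Sven translated the ledger, not the water; the water belongs to the stirring event.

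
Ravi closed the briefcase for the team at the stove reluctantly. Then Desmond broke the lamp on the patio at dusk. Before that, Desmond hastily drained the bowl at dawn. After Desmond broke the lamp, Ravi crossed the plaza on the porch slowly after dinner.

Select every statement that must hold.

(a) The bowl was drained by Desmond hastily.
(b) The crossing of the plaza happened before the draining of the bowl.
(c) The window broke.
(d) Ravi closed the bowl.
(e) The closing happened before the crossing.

(a), (e)

(a) Entailed — the original entails any weakening of itself; this just drops 'at dawn'.
(b) Not entailed — the narrative places the draining before the crossing, not after.
(c) Not entailed — the lamp is what broke, not the window.
(d) Not entailed — Ravi closed the briefcase, not the bowl; the bowl belongs to the draining event.
(e) Entailed — the narrative places the closing before the crossing.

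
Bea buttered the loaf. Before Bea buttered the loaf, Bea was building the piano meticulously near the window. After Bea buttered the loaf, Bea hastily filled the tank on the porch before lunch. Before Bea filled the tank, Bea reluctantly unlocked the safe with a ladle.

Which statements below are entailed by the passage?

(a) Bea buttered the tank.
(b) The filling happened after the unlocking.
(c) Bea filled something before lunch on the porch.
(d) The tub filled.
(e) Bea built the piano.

(b), (c)

(a) Not entailed — Bea buttered the loaf, not the tank; the tank belongs to the filling event.
(b) Entailed — the narrative places the unlocking before the filling.
(c) Entailed — the original entails any weakening of itself; this just drops 'hastily' and generalizes the patient.
(d) Not entailed — the tank is what filled, not the tub.
(e) Not entailed — 'was building' is progressive on an accomplishment; it does not entail the completed 'built'.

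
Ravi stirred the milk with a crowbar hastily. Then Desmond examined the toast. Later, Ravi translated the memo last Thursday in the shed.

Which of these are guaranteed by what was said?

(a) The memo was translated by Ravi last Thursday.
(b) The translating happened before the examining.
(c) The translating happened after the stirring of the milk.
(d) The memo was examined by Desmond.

(a), (c)

(a) Entailed — every conjunct here is already in the original translating event.
(b) Not entailed — the narrative places the examining before the translating, not after.
(c) Entailed — the narrative places the stirring before the translating.
(d) Not entailed — Desmond examined the toast, not the memo; the memo belongs to the translating event.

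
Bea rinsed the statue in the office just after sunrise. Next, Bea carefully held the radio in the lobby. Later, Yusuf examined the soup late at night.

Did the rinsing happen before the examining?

yes

The narrative orders the rinsing before the examining.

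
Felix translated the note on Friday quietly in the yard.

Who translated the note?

Felix

'Felix' marks the agent of the translating event.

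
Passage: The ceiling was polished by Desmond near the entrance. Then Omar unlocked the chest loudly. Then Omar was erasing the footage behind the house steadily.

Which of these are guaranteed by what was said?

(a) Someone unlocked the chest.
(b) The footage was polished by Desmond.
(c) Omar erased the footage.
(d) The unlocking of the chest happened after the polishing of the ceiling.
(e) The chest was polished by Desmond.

(a), (d)

(a) Entailed — this follows by dropping conjuncts from the unlocking event's description.
(b) Not entailed — Desmond polished the ceiling, not the footage; the footage belongs to the erasing event.
(c) Not entailed — 'was erasing' is progressive on an accomplishment; it does not entail the completed 'erased'.
(d) Entailed — the narrative places the polishing before the unlocking.
(e) Not entailed — Desmond polished the ceiling, not the chest; the chest belongs to the unlocking event.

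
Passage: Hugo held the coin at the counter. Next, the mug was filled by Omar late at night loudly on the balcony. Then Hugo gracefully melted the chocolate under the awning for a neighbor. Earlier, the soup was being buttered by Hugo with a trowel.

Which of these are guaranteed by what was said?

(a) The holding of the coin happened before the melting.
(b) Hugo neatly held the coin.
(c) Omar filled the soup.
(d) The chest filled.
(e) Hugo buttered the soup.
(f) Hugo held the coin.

(a), (f)

(a) Entailed — the narrative places the holding before the melting.
(b) Not entailed — 'neatly' adds information not in the original event.
(c) Not entailed — Omar filled the mug, not the soup; the soup belongs to the buttering event.
(d) Not entailed — the mug is what filled, not the chest.
(e) Not entailed — 'was buttering' is progressive on an accomplishment; it does not entail the completed 'buttered'.
(f) Entailed — the original entails any weakening of itself; this just drops 'at the counter'.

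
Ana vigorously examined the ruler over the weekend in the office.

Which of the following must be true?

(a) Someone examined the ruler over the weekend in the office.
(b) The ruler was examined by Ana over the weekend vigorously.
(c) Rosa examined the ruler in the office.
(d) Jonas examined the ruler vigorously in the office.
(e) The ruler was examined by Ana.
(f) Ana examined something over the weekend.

(a), (b), (e), (f)

(a) Entailed — dropping 'vigorously' and generalizing the agent leaves a sub-description the original still satisfies.
(b) Entailed — the original entails any weakening of itself; this just drops 'in the office'.
(c) Not entailed — the passage has Ana examining the ruler, not Rosa.
(d) Not entailed — the passage has Ana examining the ruler, not Jonas.
(e) Entailed — dropping 'vigorously', 'over the weekend', 'in the office' leaves a sub-description the original still satisfies.
(f) Entailed — the original entails any weakening of itself; this just drops 'vigorously', 'in the office' and generalizes the patient.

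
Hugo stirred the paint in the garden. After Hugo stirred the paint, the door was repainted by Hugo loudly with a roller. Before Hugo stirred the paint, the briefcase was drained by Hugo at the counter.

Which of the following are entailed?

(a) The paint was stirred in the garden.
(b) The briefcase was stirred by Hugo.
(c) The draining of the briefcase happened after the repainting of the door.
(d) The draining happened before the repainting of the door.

(a) Entailed — the original entails any weakening of itself; this just generalizes the agent.
(b) Not entailed — Hugo stirred the paint, not the briefcase; the briefcase belongs to the draining event.
(c) Not entailed — the narrative places the draining before the repainting, not after.
(d) Entailed — the narrative places the draining before the repainting.

(a), (d)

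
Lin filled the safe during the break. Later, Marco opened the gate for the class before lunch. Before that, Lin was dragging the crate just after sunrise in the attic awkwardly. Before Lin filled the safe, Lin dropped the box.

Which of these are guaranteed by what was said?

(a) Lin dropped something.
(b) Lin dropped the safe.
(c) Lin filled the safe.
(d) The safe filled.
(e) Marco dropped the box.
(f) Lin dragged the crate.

(a), (c), (d), (f)

(a) Entailed — this follows by dropping conjuncts from the dropping event's description.
(b) Not entailed — Lin dropped the box, not the safe; the safe belongs to the filling event.
(c) Entailed — every conjunct here is already in the original filling event.
(d) Entailed — 'Lin filled the safe' is causative; it entails the inchoative 'the safe filled'.
(e) Not entailed — the passage has Lin dropping the box, not Marco.
(f) Entailed — 'drag' is an activity; 'was dragging' entails that some dragging happened, so 'dragged' holds.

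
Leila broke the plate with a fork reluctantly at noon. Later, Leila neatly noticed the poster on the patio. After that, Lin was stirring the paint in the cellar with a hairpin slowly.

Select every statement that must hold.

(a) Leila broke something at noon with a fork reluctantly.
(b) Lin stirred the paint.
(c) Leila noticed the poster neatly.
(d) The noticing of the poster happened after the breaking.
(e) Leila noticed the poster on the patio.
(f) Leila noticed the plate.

(a), (b), (c), (d), (e)

(a) Entailed — every conjunct here is already in the original breaking event.
(b) Entailed — 'stir' is an activity; 'was stirring' entails that some stirring happened, so 'stirred' holds.
(c) Entailed — dropping 'on the patio' leaves a sub-description the original still satisfies.
(d) Entailed — the narrative places the breaking before the noticing.
(e) Entailed — every conjunct here is already in the original noticing event.
(f) Not entailed — Leila noticed the poster, not the plate; the plate belongs to the breaking event.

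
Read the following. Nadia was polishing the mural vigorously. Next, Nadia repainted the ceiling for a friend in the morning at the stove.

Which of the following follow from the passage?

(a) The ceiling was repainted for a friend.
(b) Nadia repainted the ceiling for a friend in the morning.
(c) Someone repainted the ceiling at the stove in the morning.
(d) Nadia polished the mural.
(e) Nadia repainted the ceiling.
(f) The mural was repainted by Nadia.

(a), (b), (c), (d), (e)

(a) Entailed — the original entails any weakening of itself; this just drops 'in the morning', 'at the stove' and generalizes the agent.
(b) Entailed — dropping 'at the stove' leaves a sub-description the original still satisfies.
(c) Entailed — the original entails any weakening of itself; this just drops 'for a friend' and generalizes the agent.
(d) Entailed — 'polish' is an activity; 'was polishing' entails that some polishing happened, so 'polished' holds.
(e) Entailed — the original entails any weakening of itself; this just drops 'in the morning', 'at the stove', 'for a friend'.
(f) Not entailed — Nadia repainted the ceiling, not the mural; the mural belongs to the polishing event.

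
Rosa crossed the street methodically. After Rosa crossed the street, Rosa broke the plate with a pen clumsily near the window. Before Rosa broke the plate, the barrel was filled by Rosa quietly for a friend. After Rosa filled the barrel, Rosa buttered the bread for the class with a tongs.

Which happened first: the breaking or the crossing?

the crossing

The connectives place the crossing before the breaking.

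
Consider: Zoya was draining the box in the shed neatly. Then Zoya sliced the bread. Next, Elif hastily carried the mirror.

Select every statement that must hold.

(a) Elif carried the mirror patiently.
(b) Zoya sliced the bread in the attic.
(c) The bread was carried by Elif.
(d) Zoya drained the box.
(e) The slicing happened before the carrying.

(e)

(a) Not entailed — 'patiently' adds a manner not in (and inconsistent with) the original.
(b) Not entailed — 'in the attic' adds information not in the original event.
(c) Not entailed — Elif carried the mirror, not the bread; the bread belongs to the slicing event.
(d) Not entailed — 'was draining' is progressive on an accomplishment; it does not entail the completed 'drained'.
(e) Entailed — the narrative places the slicing before the carrying.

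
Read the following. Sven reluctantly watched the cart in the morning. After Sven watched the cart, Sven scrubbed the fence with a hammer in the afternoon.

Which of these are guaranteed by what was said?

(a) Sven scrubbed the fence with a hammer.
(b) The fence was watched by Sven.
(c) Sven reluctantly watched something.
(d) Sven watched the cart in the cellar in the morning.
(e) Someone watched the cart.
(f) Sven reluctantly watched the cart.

(a), (c), (e), (f)

(a) Entailed — the original entails any weakening of itself; this just drops 'in the afternoon'.
(b) Not entailed — Sven watched the cart, not the fence; the fence belongs to the scrubbing event.
(c) Entailed — the original entails any weakening of itself; this just drops 'in the morning' and generalizes the patient.
(d) Not entailed — 'in the cellar' adds information not in the original event.
(e) Entailed — dropping 'reluctantly', 'in the morning' and generalizing the agent leaves a sub-description the original still satisfies.
(f) Entailed — the original entails any weakening of itself; this just drops 'in the morning'.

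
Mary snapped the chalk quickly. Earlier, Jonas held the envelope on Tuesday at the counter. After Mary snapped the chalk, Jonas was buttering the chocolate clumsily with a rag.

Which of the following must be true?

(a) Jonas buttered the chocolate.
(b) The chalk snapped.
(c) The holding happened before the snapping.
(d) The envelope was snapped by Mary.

(b), (c)

(a) Not entailed — 'was buttering' is progressive on an accomplishment; it does not entail the completed 'buttered'.
(b) Entailed — 'Mary snapped the chalk' is causative; it entails the inchoative 'the chalk snapped'.
(c) Entailed — the narrative places the holding before the snapping.
(d) Not entailed — Mary snapped the chalk, not the envelope; the envelope belongs to the holding event.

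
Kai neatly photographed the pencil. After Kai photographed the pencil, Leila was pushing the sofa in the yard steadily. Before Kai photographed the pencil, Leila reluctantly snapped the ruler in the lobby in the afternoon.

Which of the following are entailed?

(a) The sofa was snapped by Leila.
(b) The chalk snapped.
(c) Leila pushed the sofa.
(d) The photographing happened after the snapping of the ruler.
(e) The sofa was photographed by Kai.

(c), (d)

(a) Not entailed — Leila snapped the ruler, not the sofa; the sofa belongs to the pushing event.
(b) Not entailed — the ruler is what snapped, not the chalk.
(c) Entailed — 'push' is an activity; 'was pushing' entails that some pushing happened, so 'pushed' holds.
(d) Entailed — the narrative places the snapping before the photographing.
(e) Not entailed — Kai photographed the pencil, not the sofa; the sofa belongs to the pushing event.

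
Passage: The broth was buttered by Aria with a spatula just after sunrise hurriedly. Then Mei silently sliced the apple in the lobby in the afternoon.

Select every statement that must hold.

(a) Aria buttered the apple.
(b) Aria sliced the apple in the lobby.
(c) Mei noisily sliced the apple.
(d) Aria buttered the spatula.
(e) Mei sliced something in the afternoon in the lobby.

(e)

(a) Not entailed — Aria buttered the broth, not the apple; the apple belongs to the slicing event.
(b) Not entailed — the passage has Mei slicing the apple, not Aria.
(c) Not entailed — 'noisily' adds a manner not in (and inconsistent with) the original.
(d) Not entailed — the spatula is the instrument, not what was buttered.
(e) Entailed — every conjunct here is already in the original slicing event.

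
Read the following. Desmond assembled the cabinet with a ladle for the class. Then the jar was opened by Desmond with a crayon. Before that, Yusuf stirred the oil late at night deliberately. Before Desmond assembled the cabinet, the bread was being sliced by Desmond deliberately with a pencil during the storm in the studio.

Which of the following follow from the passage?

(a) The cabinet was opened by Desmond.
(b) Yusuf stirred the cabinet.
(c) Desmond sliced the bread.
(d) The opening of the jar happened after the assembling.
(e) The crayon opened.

(a) Not entailed — Desmond opened the jar, not the cabinet; the cabinet belongs to the assembling event.
(b) Not entailed — Yusuf stirred the oil, not the cabinet; the cabinet belongs to the assembling event.
(c) Not entailed — 'was slicing' is progressive on an accomplishment; it does not entail the completed 'sliced'.
(d) Entailed — the narrative places the assembling before the opening.
(e) Not entailed — the jar is what opened, not the crayon.

(d)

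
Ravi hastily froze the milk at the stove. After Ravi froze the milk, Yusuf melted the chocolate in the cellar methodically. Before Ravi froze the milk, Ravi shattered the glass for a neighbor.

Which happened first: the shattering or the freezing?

the shattering

The connectives place the shattering before the freezing.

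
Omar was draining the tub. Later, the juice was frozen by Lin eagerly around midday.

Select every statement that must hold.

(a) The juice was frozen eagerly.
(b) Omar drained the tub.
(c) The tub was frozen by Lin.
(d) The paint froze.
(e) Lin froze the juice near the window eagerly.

(a) Entailed — dropping 'around midday' and generalizing the agent leaves a sub-description the original still satisfies.
(b) Not entailed — 'was draining' is progressive on an accomplishment; it does not entail the completed 'drained'.
(c) Not entailed — Lin froze the juice, not the tub; the tub belongs to the draining event.
(d) Not entailed — the juice is what froze, not the paint.
(e) Not entailed — 'near the window' adds information not in the original event.

(a)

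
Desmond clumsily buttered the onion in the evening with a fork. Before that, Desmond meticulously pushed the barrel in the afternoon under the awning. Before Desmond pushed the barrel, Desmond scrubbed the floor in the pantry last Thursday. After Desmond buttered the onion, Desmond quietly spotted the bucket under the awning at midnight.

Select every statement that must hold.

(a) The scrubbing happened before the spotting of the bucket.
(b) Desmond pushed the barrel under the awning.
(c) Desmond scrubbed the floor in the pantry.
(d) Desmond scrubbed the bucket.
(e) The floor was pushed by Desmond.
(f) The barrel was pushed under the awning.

(a), (b), (c), (f)

(a) Entailed — the narrative places the scrubbing before the spotting.
(b) Entailed — this follows by dropping conjuncts from the pushing event's description.
(c) Entailed — dropping 'last Thursday' leaves a sub-description the original still satisfies.
(d) Not entailed — Desmond scrubbed the floor, not the bucket; the bucket belongs to the spotting event.
(e) Not entailed — Desmond pushed the barrel, not the floor; the floor belongs to the scrubbing event.
(f) Entailed — every conjunct here is already in the original pushing event.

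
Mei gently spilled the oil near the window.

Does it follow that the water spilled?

Nothing is said about any water; only the oil is affected.

no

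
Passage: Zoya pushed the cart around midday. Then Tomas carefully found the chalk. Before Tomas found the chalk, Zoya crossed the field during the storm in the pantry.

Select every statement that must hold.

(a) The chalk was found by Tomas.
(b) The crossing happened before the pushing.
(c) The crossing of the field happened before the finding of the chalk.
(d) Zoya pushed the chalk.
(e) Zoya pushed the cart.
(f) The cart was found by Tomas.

(a) Entailed — the original entails any weakening of itself; this just drops 'carefully'.
(b) Not entailed — the narrative doesn't order the crossing relative to the pushing.
(c) Entailed — the narrative places the crossing before the finding.
(d) Not entailed — Zoya pushed the cart, not the chalk; the chalk belongs to the finding event.
(e) Entailed — this follows by dropping conjuncts from the pushing event's description.
(f) Not entailed — Tomas found the chalk, not the cart; the cart belongs to the pushing event.

(a), (c), (e)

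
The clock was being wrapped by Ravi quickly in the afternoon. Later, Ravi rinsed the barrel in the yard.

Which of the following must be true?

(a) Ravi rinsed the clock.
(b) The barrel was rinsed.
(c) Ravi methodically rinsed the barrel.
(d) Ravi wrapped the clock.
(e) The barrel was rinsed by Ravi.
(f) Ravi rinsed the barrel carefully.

(b), (e)

(a) Not entailed — Ravi rinsed the barrel, not the clock; the clock belongs to the wrapping event.
(b) Entailed — dropping 'in the yard' and generalizing the agent leaves a sub-description the original still satisfies.
(c) Not entailed — 'methodically' adds information not in the original event.
(d) Not entailed — 'was wrapping' is progressive on an accomplishment; it does not entail the completed 'wrapped'.
(e) Entailed — the original entails any weakening of itself; this just drops 'in the yard'.
(f) Not entailed — 'carefully' adds information not in the original event.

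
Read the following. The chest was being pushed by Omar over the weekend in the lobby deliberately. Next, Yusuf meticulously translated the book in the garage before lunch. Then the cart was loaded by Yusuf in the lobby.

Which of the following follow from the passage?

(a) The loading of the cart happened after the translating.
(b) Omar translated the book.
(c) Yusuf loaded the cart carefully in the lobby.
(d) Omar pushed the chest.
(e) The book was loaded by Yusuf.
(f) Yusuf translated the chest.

(a), (d)

(a) Entailed — the narrative places the translating before the loading.
(b) Not entailed — the passage has Yusuf translating the book, not Omar.
(c) Not entailed — 'carefully' adds information not in the original event.
(d) Entailed — 'push' is an activity; 'was pushing' entails that some pushing happened, so 'pushed' holds.
(e) Not entailed — Yusuf loaded the cart, not the book; the book belongs to the translating event.
(f) Not entailed — Yusuf translated the book, not the chest; the chest belongs to the pushing event.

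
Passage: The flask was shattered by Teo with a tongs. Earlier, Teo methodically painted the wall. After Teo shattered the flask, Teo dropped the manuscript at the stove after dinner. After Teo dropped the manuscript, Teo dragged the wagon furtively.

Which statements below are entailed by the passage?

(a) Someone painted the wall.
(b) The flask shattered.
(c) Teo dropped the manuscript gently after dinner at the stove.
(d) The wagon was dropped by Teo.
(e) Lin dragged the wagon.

(a), (b)

(a) Entailed — this follows by dropping conjuncts from the painting event's description.
(b) Entailed — 'Teo shattered the flask' is causative; it entails the inchoative 'the flask shattered'.
(c) Not entailed — 'gently' adds information not in the original event.
(d) Not entailed — Teo dropped the manuscript, not the wagon; the wagon belongs to the dragging event.
(e) Not entailed — the passage has Teo dragging the wagon, not Lin.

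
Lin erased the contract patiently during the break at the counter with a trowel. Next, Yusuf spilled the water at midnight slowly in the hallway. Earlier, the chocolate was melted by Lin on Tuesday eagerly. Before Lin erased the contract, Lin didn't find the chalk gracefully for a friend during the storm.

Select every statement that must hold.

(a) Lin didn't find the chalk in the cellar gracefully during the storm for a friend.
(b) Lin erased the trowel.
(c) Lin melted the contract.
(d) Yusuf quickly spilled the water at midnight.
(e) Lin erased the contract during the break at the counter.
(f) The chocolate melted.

(a), (e), (f)

(a) Entailed — under negation, adding a further restriction is entailed: if no such finding event occurred, none occurred in the cellar either.
(b) Not entailed — the trowel is the instrument, not what was erased.
(c) Not entailed — Lin melted the chocolate, not the contract; the contract belongs to the erasing event.
(d) Not entailed — 'quickly' adds a manner not in (and inconsistent with) the original.
(e) Entailed — every conjunct here is already in the original erasing event.
(f) Entailed — 'Lin melted the chocolate' is causative; it entails the inchoative 'the chocolate melted'.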